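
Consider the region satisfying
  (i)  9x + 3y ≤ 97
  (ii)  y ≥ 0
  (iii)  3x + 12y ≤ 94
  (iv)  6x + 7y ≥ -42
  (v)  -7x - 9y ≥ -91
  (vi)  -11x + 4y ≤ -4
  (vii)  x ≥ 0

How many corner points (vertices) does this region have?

Of the 21 pairwise boundary intersections, those satisfying every inequality are:
  (97/9, 0)
  (10, 7/3)
  (4/11, 0)
  (82/19, 385/57)
  (53/18, 511/72)

5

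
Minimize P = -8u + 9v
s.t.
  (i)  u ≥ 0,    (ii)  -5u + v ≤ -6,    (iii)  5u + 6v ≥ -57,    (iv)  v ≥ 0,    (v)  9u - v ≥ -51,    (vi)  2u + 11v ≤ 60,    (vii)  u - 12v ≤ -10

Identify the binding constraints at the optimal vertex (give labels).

(vi) and (vii)

Extreme points and P = -8u + 9v:
  (42/19, 96/19) → P = 528/19
  (82/59, 56/59) → P = -152/59
  (122/7, 16/7) → P = -832/7

The minimum is at (122/7, 16/7). Substituting into each constraint, equality holds for (vi) and (vii); the remaining constraints have slack.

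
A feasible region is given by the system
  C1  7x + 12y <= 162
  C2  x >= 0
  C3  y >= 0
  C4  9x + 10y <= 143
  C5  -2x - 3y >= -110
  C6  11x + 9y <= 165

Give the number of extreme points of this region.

Of the 15 pairwise boundary intersections, those satisfying every inequality are:
  (0, 27/2)
  (48/19, 457/38)
  (0, 0)
  (15, 0)
  (363/29, 88/29)

5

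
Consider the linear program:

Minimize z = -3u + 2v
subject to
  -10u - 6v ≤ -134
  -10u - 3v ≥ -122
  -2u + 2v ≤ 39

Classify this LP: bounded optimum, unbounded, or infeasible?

Vertices and z = -3u + 2v:
  (11, 4) → z = -25
  (17/16, 329/16) → z = 607/16
  (127/26, 317/13) → z = 887/26
The feasible region has finitely many vertices and no improving ray; the minimum is -25 at (11, 4).

bounded optimum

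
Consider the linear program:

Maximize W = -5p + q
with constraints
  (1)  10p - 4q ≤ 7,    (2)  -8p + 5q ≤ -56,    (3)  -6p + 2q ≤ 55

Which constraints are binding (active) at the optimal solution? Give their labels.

Vertices and W = -5p + q:
  (-21/2, -28) → W = 49/2
  (-117/2, -148) → W = 289/2
  (-387/14, -388/7) → W = 1159/14

The maximum is at (-117/2, -148). Substituting into each constraint, equality holds for (1) and (3); the remaining constraints have slack.

(1) and (3)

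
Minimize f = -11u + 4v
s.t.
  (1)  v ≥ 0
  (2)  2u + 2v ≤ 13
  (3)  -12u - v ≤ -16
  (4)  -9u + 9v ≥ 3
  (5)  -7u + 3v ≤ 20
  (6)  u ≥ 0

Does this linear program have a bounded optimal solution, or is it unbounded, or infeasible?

Extreme points and f = -11u + 4v:
  (19/22, 62/11) → f = 287/22
  (37/12, 41/12) → f = -81/4
  (47/39, 20/13) → f = -277/39
The feasible region has finitely many vertices and no improving ray; the minimum is -81/4 at (37/12, 41/12).

bounded optimum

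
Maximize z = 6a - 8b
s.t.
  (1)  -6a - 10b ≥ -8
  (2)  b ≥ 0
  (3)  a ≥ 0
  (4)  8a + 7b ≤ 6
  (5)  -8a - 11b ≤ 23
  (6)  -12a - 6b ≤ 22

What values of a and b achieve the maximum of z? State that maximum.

Corner points and z = 6a - 8b:
  (0, 4/5) → z = -32/5
  (2/19, 14/19) → z = -100/19
  (0, 0) → z = 0
  (3/4, 0) → z = 9/2

The binding constraints are b = 0 and 8a + 7b = 6.
Solving simultaneously gives a = 3/4, b = 0.

a = 3/4, b = 0, maximum z = 9/2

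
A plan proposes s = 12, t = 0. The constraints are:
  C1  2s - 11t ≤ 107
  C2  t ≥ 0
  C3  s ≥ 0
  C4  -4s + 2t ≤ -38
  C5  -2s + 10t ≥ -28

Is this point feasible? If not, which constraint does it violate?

C1: 24 ≤ 107 ✓
C2: 0 ≥ 0 ✓
C3: 12 ≥ 0 ✓
C4: -48 ≤ -38 ✓
C5: -24 ≥ -28 ✓

feasible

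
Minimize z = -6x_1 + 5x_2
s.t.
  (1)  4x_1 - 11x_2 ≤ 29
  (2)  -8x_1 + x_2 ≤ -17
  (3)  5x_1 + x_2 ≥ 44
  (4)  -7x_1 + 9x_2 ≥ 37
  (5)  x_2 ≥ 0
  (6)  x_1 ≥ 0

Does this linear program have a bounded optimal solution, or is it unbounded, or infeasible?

From the feasible point (61/13, 267/13), moving in the direction (9, 7) keeps every constraint satisfied while z decreases without bound.

unbounded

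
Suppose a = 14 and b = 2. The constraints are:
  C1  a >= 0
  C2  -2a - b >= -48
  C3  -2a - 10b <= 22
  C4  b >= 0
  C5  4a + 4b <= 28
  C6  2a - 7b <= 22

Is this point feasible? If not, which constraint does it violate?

not feasible — violates C5

Constraint C5: 4a + 4b = 64, which is not ≤ 28. All other constraints are satisfied.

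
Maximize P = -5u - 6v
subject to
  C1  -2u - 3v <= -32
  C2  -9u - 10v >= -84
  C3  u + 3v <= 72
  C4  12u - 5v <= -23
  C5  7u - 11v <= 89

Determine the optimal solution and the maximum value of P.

u = -40, v = 112/3, maximum P = -24

Feasible corners and P = -5u - 6v:
  (-68/7, 120/7) → P = -380/7
  (-40, 112/3) → P = -24
  (-468/17, 564/17) → P = -1044/17

At the optimal vertex, -2u - 3v = -32 and u + 3v = 72.
Solving simultaneously gives u = -40, v = 112/3.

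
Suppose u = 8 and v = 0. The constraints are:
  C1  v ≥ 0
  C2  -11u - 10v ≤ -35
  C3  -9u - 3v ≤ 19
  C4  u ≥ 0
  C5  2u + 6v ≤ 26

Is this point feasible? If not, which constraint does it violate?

feasible

C1: 0 ≥ 0 ✓
C2: -88 ≤ -35 ✓
C3: -72 ≤ 19 ✓
C4: 8 ≥ 0 ✓
C5: 16 ≤ 26 ✓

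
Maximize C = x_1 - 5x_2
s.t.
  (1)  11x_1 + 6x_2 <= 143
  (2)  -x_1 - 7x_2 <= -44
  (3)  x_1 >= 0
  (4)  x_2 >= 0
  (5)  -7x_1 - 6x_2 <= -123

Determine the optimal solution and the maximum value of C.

Corner points and C = x_1 - 5x_2:
  (0, 143/6) → C = -715/6
  (5, 44/3) → C = -205/3
  (0, 41/2) → C = -205/2

At the optimal vertex, 11x_1 + 6x_2 = 143 and -7x_1 - 6x_2 = -123.
Solving simultaneously gives x_1 = 5, x_2 = 44/3.

x_1 = 5, x_2 = 44/3, maximum C = -205/3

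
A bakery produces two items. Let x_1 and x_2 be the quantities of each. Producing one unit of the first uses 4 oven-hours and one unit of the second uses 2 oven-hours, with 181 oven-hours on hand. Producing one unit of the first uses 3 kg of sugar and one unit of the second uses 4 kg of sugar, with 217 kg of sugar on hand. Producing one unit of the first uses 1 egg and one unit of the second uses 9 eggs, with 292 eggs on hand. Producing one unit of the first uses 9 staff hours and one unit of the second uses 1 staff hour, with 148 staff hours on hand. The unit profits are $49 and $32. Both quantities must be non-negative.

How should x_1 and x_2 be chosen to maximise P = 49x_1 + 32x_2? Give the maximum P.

x_1 = 13, x_2 = 31, maximum P = 1629

Corner points and P = 49x_1 + 32x_2:
  (0, 0) → P = 0
  (0, 292/9) → P = 9344/9
  (148/9, 0) → P = 7252/9
  (13, 31) → P = 1629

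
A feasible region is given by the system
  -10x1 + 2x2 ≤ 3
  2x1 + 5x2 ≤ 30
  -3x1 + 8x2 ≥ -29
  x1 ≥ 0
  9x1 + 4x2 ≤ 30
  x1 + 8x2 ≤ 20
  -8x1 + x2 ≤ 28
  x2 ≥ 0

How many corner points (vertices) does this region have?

Of the 28 pairwise boundary intersections, those satisfying every inequality are:
  (0, 3/2)
  (8/41, 203/82)
  (0, 0)
  (40/17, 75/34)
  (10/3, 0)

5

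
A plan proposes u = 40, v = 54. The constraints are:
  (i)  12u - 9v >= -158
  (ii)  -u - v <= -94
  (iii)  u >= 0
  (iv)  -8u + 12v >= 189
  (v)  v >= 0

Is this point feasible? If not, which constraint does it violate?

feasible

(i): -6 ≥ -158 ✓
(ii): -94 ≤ -94 ✓
(iii): 40 ≥ 0 ✓
(iv): 328 ≥ 189 ✓
(v): 54 ≥ 0 ✓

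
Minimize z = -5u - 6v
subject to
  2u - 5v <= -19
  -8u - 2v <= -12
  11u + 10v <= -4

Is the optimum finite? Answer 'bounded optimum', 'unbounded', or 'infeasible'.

The boundaries 2u - 5v = -19 and -8u - 2v = -12 meet at (1/2, 4), but that point violates 11u + 10v ≤ -4. Every candidate vertex is excluded by some other constraint, so the feasible region is empty.

infeasible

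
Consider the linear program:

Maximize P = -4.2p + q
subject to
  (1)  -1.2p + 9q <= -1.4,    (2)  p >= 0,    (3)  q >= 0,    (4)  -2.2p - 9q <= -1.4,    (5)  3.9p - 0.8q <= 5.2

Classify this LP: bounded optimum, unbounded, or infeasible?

Extreme points and P = -4.2p + q:
  (7/6, 0) → P = -4.9
  (2284/1707, 13/569) → P = -15923/2845
  (4/3, 0) → P = -5.6
The feasible region has finitely many vertices and no improving ray; the maximum is -4.9 at (7/6, 0).

bounded optimum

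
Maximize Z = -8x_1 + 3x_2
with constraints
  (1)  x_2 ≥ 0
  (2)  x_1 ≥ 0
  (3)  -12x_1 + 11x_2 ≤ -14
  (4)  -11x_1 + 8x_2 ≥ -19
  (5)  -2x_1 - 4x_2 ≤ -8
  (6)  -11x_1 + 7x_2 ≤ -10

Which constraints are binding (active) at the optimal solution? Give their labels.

Feasible corners and Z = -8x_1 + 3x_2:
  (97/25, 74/25) → Z = -554/25
  (72/35, 34/35) → Z = -474/35
  (7/3, 5/6) → Z = -97/6

The maximum is at (72/35, 34/35). Substituting into each constraint, equality holds for (3) and (5); the remaining constraints have slack.

(3) and (5)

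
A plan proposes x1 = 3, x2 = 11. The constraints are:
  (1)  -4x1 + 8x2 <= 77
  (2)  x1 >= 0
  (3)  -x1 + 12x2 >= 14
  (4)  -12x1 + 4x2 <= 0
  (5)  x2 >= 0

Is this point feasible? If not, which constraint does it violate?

Constraint (4): -12x1 + 4x2 = 8, which is not ≤ 0. All other constraints are satisfied.

not feasible — violates (4)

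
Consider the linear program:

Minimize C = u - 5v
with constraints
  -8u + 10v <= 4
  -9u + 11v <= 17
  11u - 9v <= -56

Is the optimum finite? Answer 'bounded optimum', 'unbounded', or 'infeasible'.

bounded optimum

Extreme points and C = u - 5v:
  (-63, -50) → C = 187
  (-262/19, -202/19) → C = 748/19
The feasible region has finitely many vertices and no improving ray; the minimum is 748/19 at (-262/19, -202/19).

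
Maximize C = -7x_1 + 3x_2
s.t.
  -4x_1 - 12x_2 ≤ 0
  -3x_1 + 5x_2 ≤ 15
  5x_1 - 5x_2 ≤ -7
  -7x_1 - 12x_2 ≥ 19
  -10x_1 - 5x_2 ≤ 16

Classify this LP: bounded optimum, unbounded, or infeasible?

infeasible

The boundaries -4x_1 - 12x_2 = 0 and 5x_1 - 5x_2 = -7 meet at (-21/20, 7/20), but that point violates -7x_1 - 12x_2 ≥ 19. Every candidate vertex is excluded by some other constraint, so the feasible region is empty.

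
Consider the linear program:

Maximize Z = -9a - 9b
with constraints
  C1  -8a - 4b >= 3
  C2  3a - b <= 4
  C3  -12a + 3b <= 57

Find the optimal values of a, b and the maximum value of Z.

a = -23, b = -73, maximum Z = 864

Corner points and Z = -9a - 9b:
  (13/20, -41/20) → Z = 63/5
  (-79/24, 35/6) → Z = -183/8
  (-23, -73) → Z = 864

At the optimal vertex, 3a - b = 4 and -12a + 3b = 57.
Solving simultaneously gives a = -23, b = -73.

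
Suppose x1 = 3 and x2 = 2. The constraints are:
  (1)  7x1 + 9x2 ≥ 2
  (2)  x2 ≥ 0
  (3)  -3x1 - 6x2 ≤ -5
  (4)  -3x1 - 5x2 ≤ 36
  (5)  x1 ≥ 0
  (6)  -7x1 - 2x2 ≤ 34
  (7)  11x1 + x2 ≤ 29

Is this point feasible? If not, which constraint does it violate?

Constraint (7): 11x1 + x2 = 35, which is not ≤ 29. All other constraints are satisfied.

not feasible — violates (7)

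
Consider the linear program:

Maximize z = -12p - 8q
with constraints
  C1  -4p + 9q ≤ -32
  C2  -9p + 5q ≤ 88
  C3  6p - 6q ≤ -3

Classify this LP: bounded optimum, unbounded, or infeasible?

bounded optimum

Extreme points and z = -12p - 8q:
  (-952/61, -640/61) → z = 16544/61
  (-73/10, -34/5) → z = 142
  (-171/8, -167/8) → z = 847/2
The feasible region has finitely many vertices and no improving ray; the maximum is 847/2 at (-171/8, -167/8).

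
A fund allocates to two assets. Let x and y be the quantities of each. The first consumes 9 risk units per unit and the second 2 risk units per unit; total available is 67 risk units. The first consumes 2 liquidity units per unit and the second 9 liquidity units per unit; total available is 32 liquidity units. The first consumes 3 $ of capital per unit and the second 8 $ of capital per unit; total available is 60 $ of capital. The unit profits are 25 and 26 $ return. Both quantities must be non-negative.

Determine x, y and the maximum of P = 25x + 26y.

x = 7, y = 2, maximum P = 227

Extreme points and P = 25x + 26y:
  (0, 0) → P = 0
  (0, 32/9) → P = 832/9
  (67/9, 0) → P = 1675/9
  (7, 2) → P = 227

At the optimal vertex, 9x + 2y = 67 and 2x + 9y = 32.
Solving simultaneously gives x = 7, y = 2.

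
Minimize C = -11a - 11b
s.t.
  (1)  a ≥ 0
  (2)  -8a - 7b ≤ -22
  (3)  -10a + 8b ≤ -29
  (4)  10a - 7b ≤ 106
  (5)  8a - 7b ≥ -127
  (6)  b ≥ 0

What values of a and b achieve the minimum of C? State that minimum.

a = 129/2, b = 77, minimum C = -3113/2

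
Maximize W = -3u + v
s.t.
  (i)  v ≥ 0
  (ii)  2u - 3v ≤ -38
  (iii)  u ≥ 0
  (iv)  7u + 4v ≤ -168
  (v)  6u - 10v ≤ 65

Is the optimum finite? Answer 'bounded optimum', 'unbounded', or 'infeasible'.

The boundaries v = 0 and 7u + 4v = -168 meet at (-24, 0), but that point violates u ≥ 0. Every candidate vertex is excluded by some other constraint, so the feasible region is empty.

infeasible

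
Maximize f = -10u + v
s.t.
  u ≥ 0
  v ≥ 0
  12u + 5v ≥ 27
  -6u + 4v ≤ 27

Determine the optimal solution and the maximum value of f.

Feasible corners and f = -10u + v:
  (0, 27/5) → f = 27/5
  (0, 27/4) → f = 27/4
  (9/4, 0) → f = -45/2
The feasible region is unbounded (it extends along (2, 3), (1, 0)), but f strictly decreases along every unbounded feasible direction, so there is no improving ray and the maximum is attained at a vertex.

At the optimal vertex, u = 0 and -6u + 4v = 27.
Solving simultaneously gives u = 0, v = 27/4.

u = 0, v = 27/4, maximum f = 27/4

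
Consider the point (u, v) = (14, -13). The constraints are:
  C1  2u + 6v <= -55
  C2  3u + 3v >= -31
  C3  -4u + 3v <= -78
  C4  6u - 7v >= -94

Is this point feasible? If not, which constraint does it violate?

not feasible — violates C1

Constraint C1: 2u + 6v = -50, which is not ≤ -55. All other constraints are satisfied.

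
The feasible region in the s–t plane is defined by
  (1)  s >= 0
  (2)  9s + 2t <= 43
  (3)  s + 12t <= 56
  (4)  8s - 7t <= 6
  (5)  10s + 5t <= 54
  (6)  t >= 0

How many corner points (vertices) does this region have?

Pairwise boundary intersections that survive every other constraint:
  (0, 14/3)
  (0, 0)
  (16/5, 22/5)
  (204/55, 186/55)
  (3/4, 0)

5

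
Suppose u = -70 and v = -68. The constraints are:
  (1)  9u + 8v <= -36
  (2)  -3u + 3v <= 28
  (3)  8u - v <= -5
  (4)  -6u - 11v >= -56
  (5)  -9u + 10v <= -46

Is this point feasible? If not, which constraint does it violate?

feasible

(1): -1174 ≤ -36 ✓
(2): 6 ≤ 28 ✓
(3): -492 ≤ -5 ✓
(4): 1168 ≥ -56 ✓
(5): -50 ≤ -46 ✓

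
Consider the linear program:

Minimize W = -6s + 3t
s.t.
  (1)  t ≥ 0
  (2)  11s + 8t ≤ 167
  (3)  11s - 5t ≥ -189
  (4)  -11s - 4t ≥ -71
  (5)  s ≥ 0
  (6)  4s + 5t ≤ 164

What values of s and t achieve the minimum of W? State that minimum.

s = 71/11, t = 0, minimum W = -426/11

Corner points and W = -6s + 3t:
  (71/11, 0) → W = -426/11
  (0, 0) → W = 0
  (0, 71/4) → W = 213/4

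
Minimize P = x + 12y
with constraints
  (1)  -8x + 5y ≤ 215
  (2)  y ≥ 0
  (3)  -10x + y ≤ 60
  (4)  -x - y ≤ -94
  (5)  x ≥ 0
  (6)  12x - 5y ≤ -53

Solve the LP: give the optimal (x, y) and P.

Feasible corners and P = x + 12y:
  (255/13, 967/13) → P = 11859/13
  (81/2, 539/5) → P = 13341/10
  (417/17, 1181/17) → P = 14589/17

x = 417/17, y = 1181/17, minimum P = 14589/17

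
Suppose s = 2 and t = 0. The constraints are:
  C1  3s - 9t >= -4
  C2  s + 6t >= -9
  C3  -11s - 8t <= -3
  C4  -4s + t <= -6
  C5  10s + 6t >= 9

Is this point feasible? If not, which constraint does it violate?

C1: 6 ≥ -4 ✓
C2: 2 ≥ -9 ✓
C3: -22 ≤ -3 ✓
C4: -8 ≤ -6 ✓
C5: 20 ≥ 9 ✓

feasible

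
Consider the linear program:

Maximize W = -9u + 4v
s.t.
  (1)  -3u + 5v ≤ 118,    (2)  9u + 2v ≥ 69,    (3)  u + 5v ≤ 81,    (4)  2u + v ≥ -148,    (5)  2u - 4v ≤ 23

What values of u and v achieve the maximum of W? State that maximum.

u = 183/43, v = 660/43, maximum W = 993/43

Extreme points and W = -9u + 4v:
  (183/43, 660/43) → W = 993/43
  (161/20, -69/40) → W = -1587/20
  (439/14, 139/14) → W = -485/2

At the optimal vertex, 9u + 2v = 69 and u + 5v = 81.
Solving simultaneously gives u = 183/43, v = 660/43.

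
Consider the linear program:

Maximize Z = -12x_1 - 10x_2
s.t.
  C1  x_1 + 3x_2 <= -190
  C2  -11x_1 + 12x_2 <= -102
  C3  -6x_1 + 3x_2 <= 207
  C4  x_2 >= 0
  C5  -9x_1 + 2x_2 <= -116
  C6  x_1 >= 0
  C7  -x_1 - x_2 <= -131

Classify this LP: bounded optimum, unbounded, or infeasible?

The boundaries x_1 + 3x_2 = -190 and -x_1 - x_2 = -131 meet at (583/2, -321/2), but that point violates x_2 ≥ 0. Every candidate vertex is excluded by some other constraint, so the feasible region is empty.

infeasible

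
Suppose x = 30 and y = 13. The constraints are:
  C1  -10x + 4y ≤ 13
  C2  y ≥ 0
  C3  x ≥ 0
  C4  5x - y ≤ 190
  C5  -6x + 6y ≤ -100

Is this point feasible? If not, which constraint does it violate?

feasible

C1: -248 ≤ 13 ✓
C2: 13 ≥ 0 ✓
C3: 30 ≥ 0 ✓
C4: 137 ≤ 190 ✓
C5: -102 ≤ -100 ✓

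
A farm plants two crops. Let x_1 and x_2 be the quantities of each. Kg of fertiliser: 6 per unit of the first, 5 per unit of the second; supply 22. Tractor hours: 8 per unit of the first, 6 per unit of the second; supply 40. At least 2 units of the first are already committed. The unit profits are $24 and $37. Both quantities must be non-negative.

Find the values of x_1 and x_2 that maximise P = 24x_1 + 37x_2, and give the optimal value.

Feasible corners and P = 24x_1 + 37x_2:
  (11/3, 0) → P = 88
  (2, 0) → P = 48
  (2, 2) → P = 122

The optimum lies where 6x_1 + 5x_2 = 22 and x_1 = 2.
Solving simultaneously gives x_1 = 2, x_2 = 2.

x_1 = 2, x_2 = 2, maximum P = 122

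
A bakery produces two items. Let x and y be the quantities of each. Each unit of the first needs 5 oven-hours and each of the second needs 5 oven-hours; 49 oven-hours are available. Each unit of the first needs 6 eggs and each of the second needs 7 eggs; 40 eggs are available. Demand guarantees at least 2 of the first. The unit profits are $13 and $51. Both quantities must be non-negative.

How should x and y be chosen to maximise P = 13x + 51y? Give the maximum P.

x = 2, y = 4, maximum P = 230

Extreme points and P = 13x + 51y:
  (20/3, 0) → P = 260/3
  (2, 0) → P = 26
  (2, 4) → P = 230

The binding constraints are 6x + 7y = 40 and x = 2.
Solving simultaneously gives x = 2, y = 4.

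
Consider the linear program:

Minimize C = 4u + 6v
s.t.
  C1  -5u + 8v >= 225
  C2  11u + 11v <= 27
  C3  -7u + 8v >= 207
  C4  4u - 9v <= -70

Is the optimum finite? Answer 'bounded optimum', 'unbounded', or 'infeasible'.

unbounded

From the feasible point (-2259/143, 2610/143), moving in the direction (-9, -4) keeps every constraint satisfied while C decreases without bound.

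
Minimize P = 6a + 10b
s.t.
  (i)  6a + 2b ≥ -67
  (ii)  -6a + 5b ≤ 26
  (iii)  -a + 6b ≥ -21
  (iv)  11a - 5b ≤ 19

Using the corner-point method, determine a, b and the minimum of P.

a = -261/31, b = -152/31, minimum P = -3086/31

Feasible corners and P = 6a + 10b:
  (-261/31, -152/31) → P = -3086/31
  (9, 16) → P = 214
  (9/61, -212/61) → P = -2066/61

At the optimal vertex, -6a + 5b = 26 and -a + 6b = -21.
Solving simultaneously gives a = -261/31, b = -152/31.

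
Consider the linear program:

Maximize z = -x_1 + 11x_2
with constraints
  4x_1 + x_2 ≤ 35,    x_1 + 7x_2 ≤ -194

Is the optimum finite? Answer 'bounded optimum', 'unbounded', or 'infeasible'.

unbounded

From the feasible point (439/27, -811/27), moving in the direction (-7, 1) keeps every constraint satisfied while z increases without bound.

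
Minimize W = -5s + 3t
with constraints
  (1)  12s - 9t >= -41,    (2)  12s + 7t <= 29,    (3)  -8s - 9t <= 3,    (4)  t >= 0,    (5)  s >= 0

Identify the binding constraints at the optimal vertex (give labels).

(2) and (4)

Vertices and W = -5s + 3t:
  (29/12, 0) → W = -145/12
  (0, 29/7) → W = 87/7
  (0, 0) → W = 0

The minimum is at (29/12, 0). Substituting into each constraint, equality holds for (2) and (4); the remaining constraints have slack.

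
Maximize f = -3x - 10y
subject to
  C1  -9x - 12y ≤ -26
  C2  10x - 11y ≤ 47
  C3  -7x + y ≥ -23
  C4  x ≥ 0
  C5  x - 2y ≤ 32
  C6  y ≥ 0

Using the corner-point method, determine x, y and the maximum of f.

The feasible region is unbounded (it extends along (0, 1), (1, 7)), but f strictly decreases along every unbounded feasible direction, so there is no improving ray and the maximum is attained at a vertex.

The optimum lies where -9x - 12y = -26 and y = 0.
Solving simultaneously gives x = 26/9, y = 0.

x = 26/9, y = 0, maximum f = -26/3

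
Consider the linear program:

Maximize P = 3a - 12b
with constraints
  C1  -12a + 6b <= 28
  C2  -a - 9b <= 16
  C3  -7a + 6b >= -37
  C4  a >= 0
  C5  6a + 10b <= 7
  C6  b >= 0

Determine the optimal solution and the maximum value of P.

a = 7/6, b = 0, maximum P = 7/2

Feasible corners and P = 3a - 12b:
  (0, 7/10) → P = -42/5
  (0, 0) → P = 0
  (7/6, 0) → P = 7/2

The optimum lies where 6a + 10b = 7 and b = 0.
Solving simultaneously gives a = 7/6, b = 0.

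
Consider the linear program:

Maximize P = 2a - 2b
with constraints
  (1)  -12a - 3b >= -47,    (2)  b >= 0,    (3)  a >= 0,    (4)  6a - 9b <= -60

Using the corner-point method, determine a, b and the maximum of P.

a = 27/14, b = 167/21, maximum P = -253/21

Extreme points and P = 2a - 2b:
  (0, 47/3) → P = -94/3
  (27/14, 167/21) → P = -253/21
  (0, 20/3) → P = -40/3

At the optimal vertex, -12a - 3b = -47 and 6a - 9b = -60.
Solving simultaneously gives a = 27/14, b = 167/21.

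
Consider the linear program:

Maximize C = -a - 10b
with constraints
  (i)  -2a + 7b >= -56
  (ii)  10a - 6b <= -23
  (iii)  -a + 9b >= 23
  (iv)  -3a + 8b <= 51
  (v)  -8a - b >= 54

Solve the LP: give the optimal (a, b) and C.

a = -275/19, b = 18/19, maximum C = 5

Vertices and C = -a - 10b:
  (-275/19, 18/19) → C = 5
  (-509/73, 130/73) → C = -791/73
  (-483/67, 246/67) → C = -1977/67

The binding constraints are -a + 9b = 23 and -3a + 8b = 51.
Solving simultaneously gives a = -275/19, b = 18/19.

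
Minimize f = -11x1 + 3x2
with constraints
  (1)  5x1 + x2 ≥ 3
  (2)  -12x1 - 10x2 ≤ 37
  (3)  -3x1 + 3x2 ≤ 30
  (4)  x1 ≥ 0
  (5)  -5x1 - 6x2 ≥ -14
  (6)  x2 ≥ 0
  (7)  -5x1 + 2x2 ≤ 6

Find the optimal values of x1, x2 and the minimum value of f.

x1 = 14/5, x2 = 0, minimum f = -154/5

At the optimal vertex, -5x1 - 6x2 = -14 and x2 = 0.
Solving simultaneously gives x1 = 14/5, x2 = 0.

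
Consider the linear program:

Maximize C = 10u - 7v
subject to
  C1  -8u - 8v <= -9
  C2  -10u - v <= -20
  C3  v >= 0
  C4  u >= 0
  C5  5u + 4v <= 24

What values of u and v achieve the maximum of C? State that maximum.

Feasible corners and C = 10u - 7v:
  (2, 0) → C = 20
  (8/5, 4) → C = -12
  (24/5, 0) → C = 48

u = 24/5, v = 0, maximum C = 48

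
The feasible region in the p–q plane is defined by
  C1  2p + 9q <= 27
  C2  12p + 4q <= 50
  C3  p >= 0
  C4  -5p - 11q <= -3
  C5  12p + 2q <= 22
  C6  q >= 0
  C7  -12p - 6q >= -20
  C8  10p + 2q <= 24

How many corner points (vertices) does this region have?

Of the 28 pairwise boundary intersections, those satisfying every inequality are:
  (0, 3)
  (3/16, 71/24)
  (0, 3/11)
  (3/5, 0)
  (5/3, 0)

5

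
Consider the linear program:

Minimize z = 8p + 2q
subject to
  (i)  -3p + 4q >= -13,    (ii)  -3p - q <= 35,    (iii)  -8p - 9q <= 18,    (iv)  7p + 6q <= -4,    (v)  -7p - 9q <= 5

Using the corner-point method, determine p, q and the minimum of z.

Extreme points and z = 8p + 2q:
  (-297/19, 226/19) → z = -1924/19
  (-206/11, 233/11) → z = -1182/11
  (-13, 86/9) → z = -764/9
  (-2/7, -1/3) → z = -62/21

p = -206/11, q = 233/11, minimum z = -1182/11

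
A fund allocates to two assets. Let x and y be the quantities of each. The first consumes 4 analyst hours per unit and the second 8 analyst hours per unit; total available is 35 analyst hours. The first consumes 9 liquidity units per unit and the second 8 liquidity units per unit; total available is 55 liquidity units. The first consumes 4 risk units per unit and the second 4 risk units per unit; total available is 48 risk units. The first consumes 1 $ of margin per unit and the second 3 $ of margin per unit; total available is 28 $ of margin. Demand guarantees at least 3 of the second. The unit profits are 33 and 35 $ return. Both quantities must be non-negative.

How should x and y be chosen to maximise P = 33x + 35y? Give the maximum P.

x = 11/4, y = 3, maximum P = 783/4

Corner points and P = 33x + 35y:
  (0, 35/8) → P = 1225/8
  (0, 3) → P = 105
  (11/4, 3) → P = 783/4

The binding constraints are 4x + 8y = 35 and y = 3.
Solving simultaneously gives x = 11/4, y = 3.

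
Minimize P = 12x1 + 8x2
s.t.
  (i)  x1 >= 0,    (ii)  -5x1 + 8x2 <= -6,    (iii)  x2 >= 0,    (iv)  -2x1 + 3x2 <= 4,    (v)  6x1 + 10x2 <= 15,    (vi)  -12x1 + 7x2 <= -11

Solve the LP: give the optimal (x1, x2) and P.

Extreme points and P = 12x1 + 8x2:
  (6/5, 0) → P = 72/5
  (90/49, 39/98) → P = 1236/49
  (5/2, 0) → P = 30

The binding constraints are -5x1 + 8x2 = -6 and x2 = 0.
Solving simultaneously gives x1 = 6/5, x2 = 0.

x1 = 6/5, x2 = 0, minimum P = 72/5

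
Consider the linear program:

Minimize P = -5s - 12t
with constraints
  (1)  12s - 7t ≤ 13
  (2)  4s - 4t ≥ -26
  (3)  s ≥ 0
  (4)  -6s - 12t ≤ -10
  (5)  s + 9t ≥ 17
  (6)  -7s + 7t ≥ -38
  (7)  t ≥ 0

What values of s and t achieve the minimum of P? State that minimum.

The binding constraints are 12s - 7t = 13 and 4s - 4t = -26.
Solving simultaneously gives s = 117/10, t = 91/5.

s = 117/10, t = 91/5, minimum P = -2769/10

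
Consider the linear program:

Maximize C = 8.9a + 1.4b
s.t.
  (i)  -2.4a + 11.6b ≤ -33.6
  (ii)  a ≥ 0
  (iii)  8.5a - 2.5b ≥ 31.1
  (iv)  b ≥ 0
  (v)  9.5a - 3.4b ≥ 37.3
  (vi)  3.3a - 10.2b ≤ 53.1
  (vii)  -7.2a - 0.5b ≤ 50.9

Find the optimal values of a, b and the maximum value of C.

Extreme points and C = 8.9a + 1.4b:
  (14, 0) → C = 623/5
  (99/5, 6/5) → C = 1779/10
  (177/11, 0) → C = 15753/110

The binding constraints are -2.4a + 11.6b = -33.6 and 3.3a - 10.2b = 53.1.
Solving simultaneously gives a = 99/5, b = 6/5.

a = 19.8, b = 1.2, maximum C = 177.9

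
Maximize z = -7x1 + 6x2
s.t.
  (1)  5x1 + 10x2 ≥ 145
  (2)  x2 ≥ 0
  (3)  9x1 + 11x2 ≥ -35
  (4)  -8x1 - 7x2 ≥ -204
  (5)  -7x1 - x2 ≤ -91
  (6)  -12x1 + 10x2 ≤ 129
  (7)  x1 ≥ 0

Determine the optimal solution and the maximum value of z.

Corner points and z = -7x1 + 6x2:
  (205/9, 28/9) → z = -1267/9
  (153/13, 112/13) → z = -399/13
  (433/41, 700/41) → z = 1169/41

The binding constraints are -8x1 - 7x2 = -204 and -7x1 - x2 = -91.
Solving simultaneously gives x1 = 433/41, x2 = 700/41.

x1 = 433/41, x2 = 700/41, maximum z = 1169/41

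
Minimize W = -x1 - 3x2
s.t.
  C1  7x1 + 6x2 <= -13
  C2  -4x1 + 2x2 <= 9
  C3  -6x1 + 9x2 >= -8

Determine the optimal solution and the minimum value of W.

Corner points and W = -x1 - 3x2:
  (-40/19, 11/38) → W = 47/38
  (-23/33, -134/99) → W = 157/33
  (-97/24, -43/12) → W = 355/24

The binding constraints are 7x1 + 6x2 = -13 and -4x1 + 2x2 = 9.
Solving simultaneously gives x1 = -40/19, x2 = 11/38.

x1 = -40/19, x2 = 11/38, minimum W = 47/38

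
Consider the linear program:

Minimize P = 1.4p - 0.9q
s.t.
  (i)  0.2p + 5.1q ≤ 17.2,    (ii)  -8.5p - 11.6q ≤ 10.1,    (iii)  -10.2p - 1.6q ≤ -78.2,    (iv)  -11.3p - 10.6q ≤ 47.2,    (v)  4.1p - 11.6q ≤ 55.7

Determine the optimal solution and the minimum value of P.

Vertices and P = 1.4p - 0.9q:
  (79/11, 34/11) → P = 80/11
  (48359/2323, 5938/2323) → P = 311792/11615
  (1779/223, -442/223) → P = 14442/1115

The optimum lies where 0.2p + 5.1q = 17.2 and -10.2p - 1.6q = -78.2.
Solving simultaneously gives p = 79/11, q = 34/11.

p = 79/11, q = 34/11, minimum P = 80/11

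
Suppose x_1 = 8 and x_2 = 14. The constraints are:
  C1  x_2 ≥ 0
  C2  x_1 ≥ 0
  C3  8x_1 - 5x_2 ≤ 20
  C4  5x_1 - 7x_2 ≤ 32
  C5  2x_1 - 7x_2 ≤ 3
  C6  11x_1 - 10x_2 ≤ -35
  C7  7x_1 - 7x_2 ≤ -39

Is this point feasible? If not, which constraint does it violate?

C1: 14 ≥ 0 ✓
C2: 8 ≥ 0 ✓
C3: -6 ≤ 20 ✓
C4: -58 ≤ 32 ✓
C5: -82 ≤ 3 ✓
C6: -52 ≤ -35 ✓
C7: -42 ≤ -39 ✓

feasible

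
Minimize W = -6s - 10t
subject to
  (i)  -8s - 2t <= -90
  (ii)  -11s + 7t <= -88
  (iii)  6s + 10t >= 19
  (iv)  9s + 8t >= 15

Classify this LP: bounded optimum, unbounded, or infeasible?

unbounded

From the feasible point (31/3, 11/3), moving in the direction (7, 11) keeps every constraint satisfied while W decreases without bound.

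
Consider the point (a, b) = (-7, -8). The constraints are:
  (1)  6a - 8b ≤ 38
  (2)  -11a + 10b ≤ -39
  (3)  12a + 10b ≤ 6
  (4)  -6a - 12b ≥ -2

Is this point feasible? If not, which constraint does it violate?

Constraint (2): -11a + 10b = -3, which is not ≤ -39. All other constraints are satisfied.

not feasible — violates (2)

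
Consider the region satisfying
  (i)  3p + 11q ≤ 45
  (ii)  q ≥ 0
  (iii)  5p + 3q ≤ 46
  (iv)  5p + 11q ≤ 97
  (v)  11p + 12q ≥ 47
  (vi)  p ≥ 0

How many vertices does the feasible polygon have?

Intersecting each pair of boundary lines and keeping only the points that satisfy every inequality leaves:
  (371/46, 87/46)
  (0, 45/11)
  (46/5, 0)
  (47/11, 0)
  (0, 47/12)

5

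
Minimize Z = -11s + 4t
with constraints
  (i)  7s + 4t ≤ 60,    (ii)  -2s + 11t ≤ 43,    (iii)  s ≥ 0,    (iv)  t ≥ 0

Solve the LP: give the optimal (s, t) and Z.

Corner points and Z = -11s + 4t:
  (488/85, 421/85) → Z = -3684/85
  (60/7, 0) → Z = -660/7
  (0, 43/11) → Z = 172/11
  (0, 0) → Z = 0

The optimum lies where 7s + 4t = 60 and t = 0.
Solving simultaneously gives s = 60/7, t = 0.

s = 60/7, t = 0, minimum Z = -660/7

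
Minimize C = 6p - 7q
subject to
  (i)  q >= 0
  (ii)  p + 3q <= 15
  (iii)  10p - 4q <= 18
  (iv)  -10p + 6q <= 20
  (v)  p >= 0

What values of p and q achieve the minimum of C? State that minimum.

Feasible corners and C = 6p - 7q:
  (9/5, 0) → C = 54/5
  (0, 0) → C = 0
  (57/17, 66/17) → C = -120/17
  (5/6, 85/18) → C = -505/18
  (0, 10/3) → C = -70/3

The binding constraints are p + 3q = 15 and -10p + 6q = 20.
Solving simultaneously gives p = 5/6, q = 85/18.

p = 5/6, q = 85/18, minimum C = -505/18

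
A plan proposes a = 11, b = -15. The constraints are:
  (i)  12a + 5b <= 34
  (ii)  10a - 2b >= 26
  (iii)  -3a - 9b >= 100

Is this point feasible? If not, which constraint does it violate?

not feasible — violates (i)

Constraint (i): 12a + 5b = 57, which is not ≤ 34. All other constraints are satisfied.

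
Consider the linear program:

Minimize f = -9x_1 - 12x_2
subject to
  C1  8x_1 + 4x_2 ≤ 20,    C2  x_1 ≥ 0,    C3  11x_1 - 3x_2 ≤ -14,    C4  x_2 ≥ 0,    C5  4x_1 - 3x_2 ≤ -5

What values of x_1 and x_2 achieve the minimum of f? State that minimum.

Corner points and f = -9x_1 - 12x_2:
  (0, 5) → f = -60
  (1/17, 83/17) → f = -1005/17
  (0, 14/3) → f = -56

At the optimal vertex, 8x_1 + 4x_2 = 20 and x_1 = 0.
Solving simultaneously gives x_1 = 0, x_2 = 5.

x_1 = 0, x_2 = 5, minimum f = -60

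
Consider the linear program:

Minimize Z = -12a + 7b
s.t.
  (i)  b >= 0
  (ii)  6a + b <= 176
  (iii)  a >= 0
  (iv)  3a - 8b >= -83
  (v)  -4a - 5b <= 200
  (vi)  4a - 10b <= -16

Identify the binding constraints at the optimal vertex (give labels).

Vertices and Z = -12a + 7b:
  (1325/51, 342/17) → Z = -2906/17
  (109/4, 25/2) → Z = -479/2
  (0, 83/8) → Z = 581/8
  (0, 8/5) → Z = 56/5

The minimum is at (109/4, 25/2). Substituting into each constraint, equality holds for (ii) and (vi); the remaining constraints have slack.

(ii) and (vi)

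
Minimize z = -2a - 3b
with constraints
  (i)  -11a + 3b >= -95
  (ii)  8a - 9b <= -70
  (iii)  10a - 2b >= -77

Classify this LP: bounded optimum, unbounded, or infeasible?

unbounded

From the feasible point (71/5, 102/5), moving in the direction (2, 10) keeps every constraint satisfied while z decreases without bound.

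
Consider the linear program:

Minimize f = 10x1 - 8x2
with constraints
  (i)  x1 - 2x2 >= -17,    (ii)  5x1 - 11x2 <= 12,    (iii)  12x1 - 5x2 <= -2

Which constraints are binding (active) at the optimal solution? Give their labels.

Extreme points and f = 10x1 - 8x2:
  (-211, -97) → f = -1334
  (81/19, 202/19) → f = -806/19
  (-82/107, -154/107) → f = 412/107

The minimum is at (-211, -97). Substituting into each constraint, equality holds for (i) and (ii); the remaining constraints have slack.

(i) and (ii)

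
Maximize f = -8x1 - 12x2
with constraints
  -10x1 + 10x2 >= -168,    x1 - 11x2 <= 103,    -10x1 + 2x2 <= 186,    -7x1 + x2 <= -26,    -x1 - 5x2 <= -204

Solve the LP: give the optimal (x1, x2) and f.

Feasible corners and f = -8x1 - 12x2:
  (48, 156/5) → f = -3792/5
  (119/2, 781/2) → f = -5162
  (167/18, 701/18) → f = -4874/9
The feasible region is unbounded (it extends along (1, 5), (1, 1)), but f strictly decreases along every unbounded feasible direction, so there is no improving ray and the maximum is attained at a vertex.

x1 = 167/18, x2 = 701/18, maximum f = -4874/9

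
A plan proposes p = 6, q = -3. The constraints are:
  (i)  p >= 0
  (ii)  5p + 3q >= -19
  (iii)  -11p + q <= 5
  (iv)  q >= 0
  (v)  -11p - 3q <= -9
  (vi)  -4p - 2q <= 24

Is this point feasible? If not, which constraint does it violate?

Constraint (iv): q = -3, which is not ≥ 0. All other constraints are satisfied.

not feasible — violates (iv)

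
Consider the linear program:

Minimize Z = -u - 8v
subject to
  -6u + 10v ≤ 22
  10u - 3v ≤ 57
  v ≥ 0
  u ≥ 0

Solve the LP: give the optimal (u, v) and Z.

u = 318/41, v = 281/41, minimum Z = -2566/41

Extreme points and Z = -u - 8v:
  (318/41, 281/41) → Z = -2566/41
  (0, 11/5) → Z = -88/5
  (57/10, 0) → Z = -57/10
  (0, 0) → Z = 0

The optimum lies where -6u + 10v = 22 and 10u - 3v = 57.
Solving simultaneously gives u = 318/41, v = 281/41.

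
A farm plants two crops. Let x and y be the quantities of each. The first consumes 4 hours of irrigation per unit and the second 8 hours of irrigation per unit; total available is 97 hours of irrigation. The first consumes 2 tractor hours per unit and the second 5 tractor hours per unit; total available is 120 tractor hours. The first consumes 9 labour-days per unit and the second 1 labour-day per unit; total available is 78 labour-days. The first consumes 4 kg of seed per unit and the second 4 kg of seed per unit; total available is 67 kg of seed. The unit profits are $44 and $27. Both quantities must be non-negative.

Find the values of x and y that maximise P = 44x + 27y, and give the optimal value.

x = 31/4, y = 33/4, maximum P = 2255/4

Corner points and P = 44x + 27y:
  (0, 0) → P = 0
  (0, 97/8) → P = 2619/8
  (26/3, 0) → P = 1144/3
  (31/4, 33/4) → P = 2255/4

At the optimal vertex, 4x + 8y = 97 and 9x + y = 78.
Solving simultaneously gives x = 31/4, y = 33/4.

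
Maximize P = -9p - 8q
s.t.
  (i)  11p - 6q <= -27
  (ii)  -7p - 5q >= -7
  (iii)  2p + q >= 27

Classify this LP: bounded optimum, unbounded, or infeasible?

infeasible

The boundaries 11p - 6q = -27 and -7p - 5q = -7 meet at (-93/97, 266/97), but that point violates 2p + q ≥ 27. Every candidate vertex is excluded by some other constraint, so the feasible region is empty.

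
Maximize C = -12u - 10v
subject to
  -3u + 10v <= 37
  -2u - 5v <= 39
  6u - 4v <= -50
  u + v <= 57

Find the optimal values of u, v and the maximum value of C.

Feasible corners and C = -12u - 10v:
  (-115/7, -43/35) → C = 1466/7
  (-22/3, 3/2) → C = 73
  (-203/19, -67/19) → C = 3106/19

u = -115/7, v = -43/35, maximum C = 1466/7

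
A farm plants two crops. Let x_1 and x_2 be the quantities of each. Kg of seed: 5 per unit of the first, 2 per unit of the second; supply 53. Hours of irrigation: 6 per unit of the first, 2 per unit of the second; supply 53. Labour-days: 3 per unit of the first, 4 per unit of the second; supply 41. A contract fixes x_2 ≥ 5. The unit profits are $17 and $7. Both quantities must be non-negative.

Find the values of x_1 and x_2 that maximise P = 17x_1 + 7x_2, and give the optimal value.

The binding constraints are 3x_1 + 4x_2 = 41 and x_2 = 5.
Solving simultaneously gives x_1 = 7, x_2 = 5.

x_1 = 7, x_2 = 5, maximum P = 154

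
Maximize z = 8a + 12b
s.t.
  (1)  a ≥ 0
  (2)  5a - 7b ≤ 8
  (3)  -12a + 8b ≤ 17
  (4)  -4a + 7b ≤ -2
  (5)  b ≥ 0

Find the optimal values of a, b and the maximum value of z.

Feasible corners and z = 8a + 12b:
  (6, 22/7) → z = 600/7
  (8/5, 0) → z = 64/5
  (1/2, 0) → z = 4

a = 6, b = 22/7, maximum z = 600/7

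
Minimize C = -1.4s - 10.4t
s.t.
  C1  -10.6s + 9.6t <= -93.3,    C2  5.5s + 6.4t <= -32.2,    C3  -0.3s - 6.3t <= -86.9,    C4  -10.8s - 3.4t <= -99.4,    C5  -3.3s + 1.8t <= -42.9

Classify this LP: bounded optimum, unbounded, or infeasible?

infeasible

The boundaries -10.6s + 9.6t = -93.3 and -0.3s - 6.3t = -86.9 meet at (47401/2322, 89315/6966), but that point violates 5.5s + 6.4t ≤ -32.2. Every candidate vertex is excluded by some other constraint, so the feasible region is empty.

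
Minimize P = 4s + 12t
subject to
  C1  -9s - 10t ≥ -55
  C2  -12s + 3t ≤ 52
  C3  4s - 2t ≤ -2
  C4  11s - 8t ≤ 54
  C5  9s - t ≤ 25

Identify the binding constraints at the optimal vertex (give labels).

C2 and C3

Extreme points and P = 4s + 12t:
  (-355/147, 376/49) → P = 12116/147
  (45/29, 119/29) → P = 1608/29
  (-49/6, -46/3) → P = -650/3

The minimum is at (-49/6, -46/3). Substituting into each constraint, equality holds for C2 and C3; the remaining constraints have slack.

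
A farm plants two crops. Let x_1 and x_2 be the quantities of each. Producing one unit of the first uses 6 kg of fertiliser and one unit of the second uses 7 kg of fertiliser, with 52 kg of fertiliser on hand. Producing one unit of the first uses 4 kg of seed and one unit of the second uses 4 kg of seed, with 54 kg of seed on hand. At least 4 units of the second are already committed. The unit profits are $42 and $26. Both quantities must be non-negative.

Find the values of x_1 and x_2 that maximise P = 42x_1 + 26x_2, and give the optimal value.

x_1 = 4, x_2 = 4, maximum P = 272

Vertices and P = 42x_1 + 26x_2:
  (0, 52/7) → P = 1352/7
  (0, 4) → P = 104
  (4, 4) → P = 272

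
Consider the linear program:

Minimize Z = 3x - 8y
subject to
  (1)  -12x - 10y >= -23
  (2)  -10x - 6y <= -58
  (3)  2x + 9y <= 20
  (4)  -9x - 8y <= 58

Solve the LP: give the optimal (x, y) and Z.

Feasible corners and Z = 3x - 8y:
  (221/14, -233/14) → Z = 361/2
  (382/3, -301/2) → Z = 1586
  (406/13, -551/13) → Z = 5626/13

At the optimal vertex, -12x - 10y = -23 and -10x - 6y = -58.
Solving simultaneously gives x = 221/14, y = -233/14.

x = 221/14, y = -233/14, minimum Z = 361/2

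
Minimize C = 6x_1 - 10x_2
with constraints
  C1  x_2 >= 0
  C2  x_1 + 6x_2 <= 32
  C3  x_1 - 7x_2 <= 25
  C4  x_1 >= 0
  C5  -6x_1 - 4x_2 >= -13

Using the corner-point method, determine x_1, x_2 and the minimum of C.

x_1 = 0, x_2 = 13/4, minimum C = -65/2

Vertices and C = 6x_1 - 10x_2:
  (0, 0) → C = 0
  (13/6, 0) → C = 13
  (0, 13/4) → C = -65/2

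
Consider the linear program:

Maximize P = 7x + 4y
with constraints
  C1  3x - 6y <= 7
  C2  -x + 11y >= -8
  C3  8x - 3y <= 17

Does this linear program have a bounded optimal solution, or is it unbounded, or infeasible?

From the feasible point (29/27, -17/27), moving in the direction (3, 8) keeps every constraint satisfied while P increases without bound.

unbounded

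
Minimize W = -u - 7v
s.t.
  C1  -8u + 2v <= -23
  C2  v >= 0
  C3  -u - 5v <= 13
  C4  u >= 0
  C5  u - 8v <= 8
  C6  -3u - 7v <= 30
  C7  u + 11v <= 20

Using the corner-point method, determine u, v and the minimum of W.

u = 248/19, v = 12/19, minimum W = -332/19

Corner points and W = -u - 7v:
  (23/8, 0) → W = -23/8
  (293/90, 137/90) → W = -626/45
  (8, 0) → W = -8
  (248/19, 12/19) → W = -332/19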